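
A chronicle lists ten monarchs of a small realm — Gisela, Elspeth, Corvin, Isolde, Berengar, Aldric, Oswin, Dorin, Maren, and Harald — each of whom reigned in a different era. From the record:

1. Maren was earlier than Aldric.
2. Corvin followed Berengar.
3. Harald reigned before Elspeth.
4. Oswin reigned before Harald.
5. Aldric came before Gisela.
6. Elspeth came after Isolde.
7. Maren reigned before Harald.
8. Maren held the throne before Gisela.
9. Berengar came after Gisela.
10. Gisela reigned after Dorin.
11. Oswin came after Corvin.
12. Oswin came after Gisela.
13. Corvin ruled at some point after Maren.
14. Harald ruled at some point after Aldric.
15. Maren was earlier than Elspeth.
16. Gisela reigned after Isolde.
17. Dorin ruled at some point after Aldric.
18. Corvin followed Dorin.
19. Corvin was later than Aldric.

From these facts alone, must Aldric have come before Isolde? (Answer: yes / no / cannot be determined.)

cannot be determined

No chain of stated constraints runs from Aldric to Isolde, and none runs from Isolde to Aldric either.
So the relative order of Aldric and Isolde is not fixed by the given facts.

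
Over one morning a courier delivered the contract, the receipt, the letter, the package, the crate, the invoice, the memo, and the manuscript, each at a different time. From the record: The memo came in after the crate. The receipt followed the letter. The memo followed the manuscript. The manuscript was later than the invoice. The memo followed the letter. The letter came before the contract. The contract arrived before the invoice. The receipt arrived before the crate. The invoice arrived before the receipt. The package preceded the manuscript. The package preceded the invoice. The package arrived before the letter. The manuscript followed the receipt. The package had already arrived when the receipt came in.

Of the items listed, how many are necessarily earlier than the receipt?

Directly stated before the receipt: the invoice, the letter, and the package.
The contract reaches the receipt via the contract → the invoice → the receipt.
No chain forces the memo (or any of the others) ahead of the receipt.
That's the contract, the invoice, the letter, and the package — 4 in all.

4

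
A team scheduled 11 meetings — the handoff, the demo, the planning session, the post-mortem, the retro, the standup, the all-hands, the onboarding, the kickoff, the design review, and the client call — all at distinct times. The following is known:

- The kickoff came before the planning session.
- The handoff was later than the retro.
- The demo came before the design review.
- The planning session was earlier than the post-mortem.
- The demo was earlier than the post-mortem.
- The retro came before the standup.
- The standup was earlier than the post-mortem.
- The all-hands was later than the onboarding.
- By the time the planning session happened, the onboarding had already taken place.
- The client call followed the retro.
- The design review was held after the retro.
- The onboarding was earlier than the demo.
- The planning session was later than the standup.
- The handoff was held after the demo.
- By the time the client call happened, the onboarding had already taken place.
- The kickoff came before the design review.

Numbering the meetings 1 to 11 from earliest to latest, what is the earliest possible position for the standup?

2

The retro must come before the standup — 1 forced predecessor.
Nothing else is forced ahead of the standup, so its earliest slot is position 1 + 1 = 2.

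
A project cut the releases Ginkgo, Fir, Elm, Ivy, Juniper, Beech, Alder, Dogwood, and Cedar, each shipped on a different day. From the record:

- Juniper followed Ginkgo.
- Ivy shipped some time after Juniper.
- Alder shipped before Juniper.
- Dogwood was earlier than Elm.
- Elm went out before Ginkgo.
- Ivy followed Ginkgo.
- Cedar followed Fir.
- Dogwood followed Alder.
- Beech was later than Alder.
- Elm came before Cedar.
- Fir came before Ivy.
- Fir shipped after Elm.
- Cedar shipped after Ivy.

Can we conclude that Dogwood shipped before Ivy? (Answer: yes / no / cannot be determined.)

Chain the constraints: Dogwood → Elm → Fir → Ivy. Each link is directly stated, so Dogwood comes before Ivy.

yes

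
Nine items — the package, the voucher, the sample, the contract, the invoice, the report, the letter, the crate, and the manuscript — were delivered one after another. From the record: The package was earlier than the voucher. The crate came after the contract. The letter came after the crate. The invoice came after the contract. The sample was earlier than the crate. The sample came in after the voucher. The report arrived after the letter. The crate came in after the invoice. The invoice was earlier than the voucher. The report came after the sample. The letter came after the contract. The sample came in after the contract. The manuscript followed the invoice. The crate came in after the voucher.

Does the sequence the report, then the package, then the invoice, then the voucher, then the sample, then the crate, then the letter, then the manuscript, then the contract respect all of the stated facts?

The constraints require the contract before the letter, but in the proposed sequence the letter appears ahead of the contract. That one violation is enough.

no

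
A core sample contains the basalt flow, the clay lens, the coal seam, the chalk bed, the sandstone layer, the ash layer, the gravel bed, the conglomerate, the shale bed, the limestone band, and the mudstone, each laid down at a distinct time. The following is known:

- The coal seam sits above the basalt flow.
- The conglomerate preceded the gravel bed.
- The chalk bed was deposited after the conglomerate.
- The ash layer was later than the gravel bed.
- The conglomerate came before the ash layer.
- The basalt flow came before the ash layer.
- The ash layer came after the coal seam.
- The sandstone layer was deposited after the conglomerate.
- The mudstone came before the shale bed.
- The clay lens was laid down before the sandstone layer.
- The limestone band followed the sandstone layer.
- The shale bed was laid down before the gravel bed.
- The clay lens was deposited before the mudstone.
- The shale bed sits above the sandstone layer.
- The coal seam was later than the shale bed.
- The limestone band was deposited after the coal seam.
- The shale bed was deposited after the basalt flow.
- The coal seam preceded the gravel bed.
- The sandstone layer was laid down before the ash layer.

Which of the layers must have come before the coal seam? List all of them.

Directly stated before the coal seam: the basalt flow and the shale bed.
The clay lens reaches the coal seam via the clay lens → the sandstone layer → the shale bed → the coal seam.
The conglomerate reaches the coal seam via the conglomerate → the sandstone layer → the shale bed → the coal seam.
The mudstone reaches the coal seam via the mudstone → the shale bed → the coal seam.
Likewise the sandstone layer reaches the coal seam by chaining the stated constraints.
No chain forces the gravel bed (or any of the others) ahead of the coal seam.

the basalt flow, the clay lens, the conglomerate, the mudstone, the sandstone layer, the shale bed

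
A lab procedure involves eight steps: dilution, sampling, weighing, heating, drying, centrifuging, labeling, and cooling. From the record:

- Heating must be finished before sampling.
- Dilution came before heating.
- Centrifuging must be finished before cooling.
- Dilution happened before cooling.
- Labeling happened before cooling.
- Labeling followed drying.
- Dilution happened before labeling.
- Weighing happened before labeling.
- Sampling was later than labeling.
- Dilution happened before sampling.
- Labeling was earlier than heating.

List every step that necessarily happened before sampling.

dilution, drying, heating, labeling, weighing

Directly stated before sampling: dilution, heating, and labeling.
Drying reaches sampling via drying → labeling → sampling.
Weighing reaches sampling via weighing → labeling → sampling.
No chain forces cooling (or any of the others) ahead of sampling.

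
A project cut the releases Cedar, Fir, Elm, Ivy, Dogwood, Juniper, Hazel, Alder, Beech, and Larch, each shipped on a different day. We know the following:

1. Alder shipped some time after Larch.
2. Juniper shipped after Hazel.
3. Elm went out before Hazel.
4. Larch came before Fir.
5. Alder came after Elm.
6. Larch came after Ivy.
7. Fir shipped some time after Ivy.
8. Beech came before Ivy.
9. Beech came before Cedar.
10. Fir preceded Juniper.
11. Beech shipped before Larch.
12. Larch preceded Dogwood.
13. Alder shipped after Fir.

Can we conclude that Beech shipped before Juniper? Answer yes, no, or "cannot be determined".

Chain the constraints: Beech → Larch → Fir → Juniper. Each link is directly stated, so Beech comes before Juniper.

yes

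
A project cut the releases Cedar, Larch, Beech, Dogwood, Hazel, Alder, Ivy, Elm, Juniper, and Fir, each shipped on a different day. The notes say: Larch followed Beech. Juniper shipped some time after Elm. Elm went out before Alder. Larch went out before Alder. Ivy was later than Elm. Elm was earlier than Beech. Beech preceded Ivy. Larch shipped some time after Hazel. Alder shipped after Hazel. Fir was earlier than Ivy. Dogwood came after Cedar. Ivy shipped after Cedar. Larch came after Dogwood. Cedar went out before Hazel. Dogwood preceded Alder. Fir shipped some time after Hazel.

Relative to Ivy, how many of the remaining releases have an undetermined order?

Forced before Ivy: Beech, Cedar, Elm, Fir, and Hazel.
That leaves Alder, Dogwood, Juniper, and Larch with no forced order relative to Ivy — 4.

4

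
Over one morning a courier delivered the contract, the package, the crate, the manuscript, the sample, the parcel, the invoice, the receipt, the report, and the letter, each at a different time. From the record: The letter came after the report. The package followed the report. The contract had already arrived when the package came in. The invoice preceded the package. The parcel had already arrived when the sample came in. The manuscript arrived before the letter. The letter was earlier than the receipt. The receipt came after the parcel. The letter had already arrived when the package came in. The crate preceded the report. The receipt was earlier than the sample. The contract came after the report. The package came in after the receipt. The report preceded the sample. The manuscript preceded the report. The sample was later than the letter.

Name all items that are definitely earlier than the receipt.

the crate, the letter, the manuscript, the parcel, the report

Directly stated before the receipt: the letter and the parcel.
The crate reaches the receipt via the crate → the report → the letter → the receipt.
The manuscript reaches the receipt via the manuscript → the letter → the receipt.
The report reaches the receipt via the report → the letter → the receipt.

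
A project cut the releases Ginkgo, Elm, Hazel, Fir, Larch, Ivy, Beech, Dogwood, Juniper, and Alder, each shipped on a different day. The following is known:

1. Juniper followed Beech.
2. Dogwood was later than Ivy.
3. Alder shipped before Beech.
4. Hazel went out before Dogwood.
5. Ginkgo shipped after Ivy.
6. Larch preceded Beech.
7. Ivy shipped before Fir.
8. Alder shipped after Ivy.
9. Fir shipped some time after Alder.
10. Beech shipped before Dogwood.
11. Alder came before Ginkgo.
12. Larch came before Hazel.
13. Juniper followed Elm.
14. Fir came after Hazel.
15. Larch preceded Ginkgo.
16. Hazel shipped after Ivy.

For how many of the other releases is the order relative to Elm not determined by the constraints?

8

Forced after Elm: Juniper.
That leaves Alder, Beech, Dogwood, Fir, Ginkgo, Hazel, Ivy, and Larch with no forced order relative to Elm — 8.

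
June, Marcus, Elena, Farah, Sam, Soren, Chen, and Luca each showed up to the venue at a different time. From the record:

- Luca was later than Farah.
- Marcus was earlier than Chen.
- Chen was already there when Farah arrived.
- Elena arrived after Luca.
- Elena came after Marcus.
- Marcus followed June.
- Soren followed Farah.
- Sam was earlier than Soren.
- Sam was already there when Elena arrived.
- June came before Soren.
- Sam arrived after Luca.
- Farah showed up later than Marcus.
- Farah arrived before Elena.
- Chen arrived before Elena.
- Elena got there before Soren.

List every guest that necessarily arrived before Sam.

Directly stated before Sam: Luca.
Chen reaches Sam via Chen → Farah → Luca → Sam.
Farah reaches Sam via Farah → Luca → Sam.
June reaches Sam via June → Marcus → Farah → Luca → Sam.
Likewise Marcus reaches Sam by chaining the stated constraints.
No chain forces Elena (or any of the others) ahead of Sam.

Chen, Farah, June, Luca, Marcus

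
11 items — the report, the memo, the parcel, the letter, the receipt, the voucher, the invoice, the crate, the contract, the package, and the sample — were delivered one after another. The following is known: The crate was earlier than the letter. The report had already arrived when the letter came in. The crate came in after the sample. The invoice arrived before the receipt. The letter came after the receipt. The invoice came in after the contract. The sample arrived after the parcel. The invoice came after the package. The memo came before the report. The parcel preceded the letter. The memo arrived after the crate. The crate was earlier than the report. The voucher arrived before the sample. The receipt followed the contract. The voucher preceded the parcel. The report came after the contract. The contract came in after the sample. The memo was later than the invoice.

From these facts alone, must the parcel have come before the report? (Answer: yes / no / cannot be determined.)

yes

Chain the constraints: the parcel → the sample → the crate → the report. Each link is directly stated, so the parcel comes before the report.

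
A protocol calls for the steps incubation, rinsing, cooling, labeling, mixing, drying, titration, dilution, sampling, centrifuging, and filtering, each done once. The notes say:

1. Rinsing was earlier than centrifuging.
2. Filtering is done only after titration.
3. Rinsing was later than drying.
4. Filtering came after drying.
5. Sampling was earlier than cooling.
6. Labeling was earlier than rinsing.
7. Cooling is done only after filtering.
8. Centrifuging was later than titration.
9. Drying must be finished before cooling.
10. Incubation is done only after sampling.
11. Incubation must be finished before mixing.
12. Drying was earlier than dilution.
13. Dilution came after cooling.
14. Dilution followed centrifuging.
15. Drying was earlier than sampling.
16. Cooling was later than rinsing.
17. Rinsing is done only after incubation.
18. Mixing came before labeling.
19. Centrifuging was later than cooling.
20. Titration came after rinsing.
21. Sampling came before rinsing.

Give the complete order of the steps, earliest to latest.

drying, sampling, incubation, mixing, labeling, rinsing, titration, filtering, cooling, centrifuging, dilution

The constraints fix every adjacent pair, so only one ordering works:
drying → sampling → incubation → mixing → labeling → rinsing → titration → filtering → cooling → centrifuging → dilution.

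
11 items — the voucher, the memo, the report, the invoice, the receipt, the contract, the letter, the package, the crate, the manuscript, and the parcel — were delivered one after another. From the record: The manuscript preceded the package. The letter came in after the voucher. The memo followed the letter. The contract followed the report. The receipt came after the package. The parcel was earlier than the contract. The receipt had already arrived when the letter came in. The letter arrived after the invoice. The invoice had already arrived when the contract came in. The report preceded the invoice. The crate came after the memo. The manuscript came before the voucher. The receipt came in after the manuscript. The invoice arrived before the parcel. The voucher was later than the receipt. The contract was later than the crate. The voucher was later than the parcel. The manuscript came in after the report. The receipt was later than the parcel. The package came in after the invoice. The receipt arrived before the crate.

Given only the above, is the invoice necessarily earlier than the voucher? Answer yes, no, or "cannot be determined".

yes

Chain the constraints: the invoice → the parcel → the voucher. Each link is directly stated, so the invoice comes before the voucher.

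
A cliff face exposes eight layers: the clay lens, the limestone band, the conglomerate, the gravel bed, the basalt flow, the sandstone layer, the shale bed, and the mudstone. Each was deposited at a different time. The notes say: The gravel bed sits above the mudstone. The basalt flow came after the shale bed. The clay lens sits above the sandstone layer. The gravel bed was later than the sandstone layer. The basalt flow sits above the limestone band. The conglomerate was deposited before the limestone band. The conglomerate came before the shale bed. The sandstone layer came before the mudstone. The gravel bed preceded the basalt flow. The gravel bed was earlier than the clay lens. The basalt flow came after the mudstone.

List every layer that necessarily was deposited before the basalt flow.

Directly stated before the basalt flow: the gravel bed, the limestone band, the mudstone, and the shale bed.
The conglomerate reaches the basalt flow via the conglomerate → the limestone band → the basalt flow.
The sandstone layer reaches the basalt flow via the sandstone layer → the gravel bed → the basalt flow.
No chain forces the clay lens ahead of the basalt flow.

the conglomerate, the gravel bed, the limestone band, the mudstone, the sandstone layer, the shale bed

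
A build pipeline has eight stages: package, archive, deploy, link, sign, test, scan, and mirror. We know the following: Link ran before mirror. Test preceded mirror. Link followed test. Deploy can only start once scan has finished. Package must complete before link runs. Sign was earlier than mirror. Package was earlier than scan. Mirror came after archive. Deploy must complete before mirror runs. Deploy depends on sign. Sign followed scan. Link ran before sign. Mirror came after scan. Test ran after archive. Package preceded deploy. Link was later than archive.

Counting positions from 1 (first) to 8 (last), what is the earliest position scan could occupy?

2

Package must come before scan — 1 forced predecessor.
Nothing else is forced ahead of scan, so its earliest slot is position 1 + 1 = 2.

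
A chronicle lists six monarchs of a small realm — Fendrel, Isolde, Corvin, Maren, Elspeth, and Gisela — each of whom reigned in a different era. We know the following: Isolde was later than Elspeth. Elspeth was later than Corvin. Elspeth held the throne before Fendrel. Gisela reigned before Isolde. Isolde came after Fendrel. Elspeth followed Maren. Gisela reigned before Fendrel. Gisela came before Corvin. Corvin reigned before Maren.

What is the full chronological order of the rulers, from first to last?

Gisela, Corvin, Maren, Elspeth, Fendrel, Isolde

The constraints fix every adjacent pair, so only one ordering works:
Gisela → Corvin → Maren → Elspeth → Fendrel → Isolde.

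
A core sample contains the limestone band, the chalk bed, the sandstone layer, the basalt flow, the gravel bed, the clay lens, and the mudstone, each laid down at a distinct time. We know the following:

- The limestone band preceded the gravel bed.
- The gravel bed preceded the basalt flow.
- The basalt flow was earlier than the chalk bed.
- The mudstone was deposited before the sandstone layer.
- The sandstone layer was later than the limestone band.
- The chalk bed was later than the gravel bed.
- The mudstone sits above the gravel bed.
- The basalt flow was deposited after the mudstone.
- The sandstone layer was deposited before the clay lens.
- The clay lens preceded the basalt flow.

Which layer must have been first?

the limestone band

The limestone band has a chain of constraints placing it before every other layer, so the limestone band must be first.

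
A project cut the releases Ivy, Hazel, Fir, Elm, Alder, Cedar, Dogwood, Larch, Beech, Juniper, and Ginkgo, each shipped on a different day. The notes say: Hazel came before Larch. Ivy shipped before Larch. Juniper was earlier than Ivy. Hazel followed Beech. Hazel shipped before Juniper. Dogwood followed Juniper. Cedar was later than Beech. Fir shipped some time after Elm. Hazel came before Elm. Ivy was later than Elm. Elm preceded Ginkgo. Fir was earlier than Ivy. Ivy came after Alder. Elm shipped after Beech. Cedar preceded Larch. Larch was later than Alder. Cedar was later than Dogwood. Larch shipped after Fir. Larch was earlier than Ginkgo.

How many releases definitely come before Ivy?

Directly stated before Ivy: Alder, Elm, Fir, and Juniper.
Beech reaches Ivy via Beech → Elm → Ivy.
Hazel reaches Ivy via Hazel → Elm → Ivy.
No chain forces Larch (or any of the others) ahead of Ivy.
That's Alder, Beech, Elm, Fir, Hazel, and Juniper — 6 in all.

6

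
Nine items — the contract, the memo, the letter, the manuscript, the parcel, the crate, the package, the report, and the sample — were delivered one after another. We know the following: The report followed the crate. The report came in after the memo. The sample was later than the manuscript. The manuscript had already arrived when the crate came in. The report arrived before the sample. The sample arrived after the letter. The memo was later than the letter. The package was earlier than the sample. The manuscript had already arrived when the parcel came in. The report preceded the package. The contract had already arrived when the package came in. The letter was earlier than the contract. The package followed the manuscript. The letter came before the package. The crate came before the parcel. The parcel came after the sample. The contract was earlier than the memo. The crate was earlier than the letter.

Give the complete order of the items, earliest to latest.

the manuscript, the crate, the letter, the contract, the memo, the report, the package, the sample, the parcel

The constraints fix every adjacent pair, so only one ordering works:
the manuscript → the crate → the letter → the contract → the memo → the report → the package → the sample → the parcel.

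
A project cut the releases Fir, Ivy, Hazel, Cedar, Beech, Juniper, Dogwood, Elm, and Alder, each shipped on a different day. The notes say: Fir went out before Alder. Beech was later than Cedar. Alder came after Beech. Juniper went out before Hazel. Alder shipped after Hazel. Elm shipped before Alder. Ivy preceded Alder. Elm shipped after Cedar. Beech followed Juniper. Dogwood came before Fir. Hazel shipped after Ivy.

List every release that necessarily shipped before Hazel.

Ivy, Juniper

Directly stated before Hazel: Ivy and Juniper.
No chain forces Cedar (or any of the others) ahead of Hazel.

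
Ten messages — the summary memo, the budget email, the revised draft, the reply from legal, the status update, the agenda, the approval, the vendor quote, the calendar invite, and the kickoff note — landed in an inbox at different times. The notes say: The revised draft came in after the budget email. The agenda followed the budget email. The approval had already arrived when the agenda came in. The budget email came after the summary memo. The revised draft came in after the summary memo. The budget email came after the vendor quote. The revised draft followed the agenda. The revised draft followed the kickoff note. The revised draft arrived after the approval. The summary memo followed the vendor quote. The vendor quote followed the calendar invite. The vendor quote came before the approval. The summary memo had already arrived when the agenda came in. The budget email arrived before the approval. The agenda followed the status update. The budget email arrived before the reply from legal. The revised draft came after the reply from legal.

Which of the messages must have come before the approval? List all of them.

the budget email, the calendar invite, the summary memo, the vendor quote

Directly stated before the approval: the budget email and the vendor quote.
The calendar invite reaches the approval via the calendar invite → the vendor quote → the approval.
The summary memo reaches the approval via the summary memo → the budget email → the approval.
No chain forces the kickoff note (or any of the others) ahead of the approval.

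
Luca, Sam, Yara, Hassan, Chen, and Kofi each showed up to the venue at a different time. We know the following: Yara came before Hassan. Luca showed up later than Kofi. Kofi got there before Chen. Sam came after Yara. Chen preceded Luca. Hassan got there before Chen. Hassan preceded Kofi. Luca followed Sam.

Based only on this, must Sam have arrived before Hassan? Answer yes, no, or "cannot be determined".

cannot be determined

No chain of stated constraints runs from Sam to Hassan, and none runs from Hassan to Sam either.
So the relative order of Sam and Hassan is not fixed by the given facts.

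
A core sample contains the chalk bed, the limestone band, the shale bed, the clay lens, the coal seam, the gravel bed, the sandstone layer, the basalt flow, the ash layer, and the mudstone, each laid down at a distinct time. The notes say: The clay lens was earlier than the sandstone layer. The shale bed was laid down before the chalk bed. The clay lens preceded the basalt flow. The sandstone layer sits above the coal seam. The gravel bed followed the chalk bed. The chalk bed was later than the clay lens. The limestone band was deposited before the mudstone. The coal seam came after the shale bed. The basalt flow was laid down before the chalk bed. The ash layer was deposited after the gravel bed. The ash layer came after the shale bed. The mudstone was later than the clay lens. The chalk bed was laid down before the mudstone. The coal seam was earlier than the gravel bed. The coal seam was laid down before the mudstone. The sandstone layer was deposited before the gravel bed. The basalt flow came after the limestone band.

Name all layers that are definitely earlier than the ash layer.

the basalt flow, the chalk bed, the clay lens, the coal seam, the gravel bed, the limestone band, the sandstone layer, the shale bed

Directly stated before the ash layer: the gravel bed and the shale bed.
The basalt flow reaches the ash layer via the basalt flow → the chalk bed → the gravel bed → the ash layer.
The chalk bed reaches the ash layer via the chalk bed → the gravel bed → the ash layer.
The clay lens reaches the ash layer via the clay lens → the sandstone layer → the gravel bed → the ash layer.
Likewise the coal seam, the limestone band, and the sandstone layer each reach the ash layer by chaining the stated constraints.
No chain forces the mudstone ahead of the ash layer.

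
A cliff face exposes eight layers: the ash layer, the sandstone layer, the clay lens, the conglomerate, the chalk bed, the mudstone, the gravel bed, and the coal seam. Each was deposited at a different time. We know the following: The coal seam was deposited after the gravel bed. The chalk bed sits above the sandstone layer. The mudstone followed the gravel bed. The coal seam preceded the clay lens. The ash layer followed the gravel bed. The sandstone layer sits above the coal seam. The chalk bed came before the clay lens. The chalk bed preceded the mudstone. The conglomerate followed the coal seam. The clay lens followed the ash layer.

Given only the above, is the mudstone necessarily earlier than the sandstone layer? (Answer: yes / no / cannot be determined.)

no

Tracing the constraints gives the sandstone layer → the chalk bed → the mudstone, so the sandstone layer must come before the mudstone.
That means the mudstone cannot be before the sandstone layer.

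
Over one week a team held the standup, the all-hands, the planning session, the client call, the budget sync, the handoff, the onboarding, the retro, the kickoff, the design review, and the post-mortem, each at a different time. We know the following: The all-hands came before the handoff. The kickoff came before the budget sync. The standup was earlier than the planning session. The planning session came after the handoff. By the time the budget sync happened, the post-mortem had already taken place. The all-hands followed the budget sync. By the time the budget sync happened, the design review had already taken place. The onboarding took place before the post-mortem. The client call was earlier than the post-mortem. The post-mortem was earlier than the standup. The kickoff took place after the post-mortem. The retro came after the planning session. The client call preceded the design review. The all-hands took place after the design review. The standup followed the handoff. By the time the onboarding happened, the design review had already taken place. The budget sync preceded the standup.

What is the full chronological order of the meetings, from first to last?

the client call, the design review, the onboarding, the post-mortem, the kickoff, the budget sync, the all-hands, the handoff, the standup, the planning session, the retro

The constraints fix every adjacent pair, so only one ordering works:
the client call → the design review → the onboarding → the post-mortem → the kickoff → the budget sync → the all-hands → the handoff → the standup → the planning session → the retro.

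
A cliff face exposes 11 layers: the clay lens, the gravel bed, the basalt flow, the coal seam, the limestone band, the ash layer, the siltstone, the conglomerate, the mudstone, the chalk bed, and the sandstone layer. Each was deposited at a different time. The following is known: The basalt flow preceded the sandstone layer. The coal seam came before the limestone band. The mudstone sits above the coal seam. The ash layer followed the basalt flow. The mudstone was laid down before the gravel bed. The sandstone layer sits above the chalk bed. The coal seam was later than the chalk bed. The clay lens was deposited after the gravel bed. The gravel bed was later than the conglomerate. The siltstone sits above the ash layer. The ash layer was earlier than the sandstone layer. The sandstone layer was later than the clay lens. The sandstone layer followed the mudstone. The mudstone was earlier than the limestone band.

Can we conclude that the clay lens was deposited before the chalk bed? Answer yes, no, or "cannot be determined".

no

Tracing the constraints gives the chalk bed → the coal seam → the mudstone → the gravel bed → the clay lens, so the chalk bed must come before the clay lens.
That means the clay lens cannot be before the chalk bed.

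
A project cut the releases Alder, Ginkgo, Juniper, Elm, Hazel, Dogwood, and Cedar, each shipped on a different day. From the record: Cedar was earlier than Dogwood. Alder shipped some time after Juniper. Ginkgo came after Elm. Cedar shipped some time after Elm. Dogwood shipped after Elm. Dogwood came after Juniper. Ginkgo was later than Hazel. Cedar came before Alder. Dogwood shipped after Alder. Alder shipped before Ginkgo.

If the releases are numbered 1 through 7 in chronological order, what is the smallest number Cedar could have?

Elm must come before Cedar — 1 forced predecessor.
Nothing else is forced ahead of Cedar, so its earliest slot is position 1 + 1 = 2.

2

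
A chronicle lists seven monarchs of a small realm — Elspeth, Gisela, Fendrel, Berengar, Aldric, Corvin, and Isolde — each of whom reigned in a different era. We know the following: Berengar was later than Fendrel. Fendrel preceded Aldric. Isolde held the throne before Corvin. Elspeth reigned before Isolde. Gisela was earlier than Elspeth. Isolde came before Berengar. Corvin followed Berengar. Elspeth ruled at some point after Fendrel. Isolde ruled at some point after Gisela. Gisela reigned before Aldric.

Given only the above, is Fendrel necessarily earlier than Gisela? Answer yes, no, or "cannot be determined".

No chain of stated constraints runs from Fendrel to Gisela, and none runs from Gisela to Fendrel either.
So the relative order of Fendrel and Gisela is not fixed by the given facts.

cannot be determined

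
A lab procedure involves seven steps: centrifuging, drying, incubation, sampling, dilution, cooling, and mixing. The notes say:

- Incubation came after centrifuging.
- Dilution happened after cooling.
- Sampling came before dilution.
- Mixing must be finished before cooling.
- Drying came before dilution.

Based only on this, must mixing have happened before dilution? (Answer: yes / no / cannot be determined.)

yes

Chain the constraints: mixing → cooling → dilution. Each link is directly stated, so mixing comes before dilution.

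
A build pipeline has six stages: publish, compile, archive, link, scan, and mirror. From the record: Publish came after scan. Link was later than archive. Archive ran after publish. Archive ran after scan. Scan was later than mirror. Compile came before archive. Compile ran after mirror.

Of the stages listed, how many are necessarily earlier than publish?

Directly stated before publish: scan.
Mirror reaches publish via mirror → scan → publish.
That's mirror and scan — 2 in all.

2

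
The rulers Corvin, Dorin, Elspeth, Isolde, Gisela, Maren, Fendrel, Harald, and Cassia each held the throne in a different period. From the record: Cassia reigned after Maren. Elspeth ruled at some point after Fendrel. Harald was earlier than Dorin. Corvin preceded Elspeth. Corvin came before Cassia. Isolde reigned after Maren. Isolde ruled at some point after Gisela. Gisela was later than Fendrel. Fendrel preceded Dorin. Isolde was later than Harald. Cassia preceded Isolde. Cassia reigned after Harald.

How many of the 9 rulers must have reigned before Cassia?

3

Directly stated before Cassia: Corvin, Harald, and Maren.
No chain forces Gisela (or any of the others) ahead of Cassia.
That's Corvin, Harald, and Maren — 3 in all.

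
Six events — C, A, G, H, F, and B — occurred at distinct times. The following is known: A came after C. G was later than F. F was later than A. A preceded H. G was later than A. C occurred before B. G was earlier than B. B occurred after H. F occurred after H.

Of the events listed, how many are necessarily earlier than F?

3

Directly stated before F: A and H.
C reaches F via C → A → F.
That's A, C, and H — 3 in all.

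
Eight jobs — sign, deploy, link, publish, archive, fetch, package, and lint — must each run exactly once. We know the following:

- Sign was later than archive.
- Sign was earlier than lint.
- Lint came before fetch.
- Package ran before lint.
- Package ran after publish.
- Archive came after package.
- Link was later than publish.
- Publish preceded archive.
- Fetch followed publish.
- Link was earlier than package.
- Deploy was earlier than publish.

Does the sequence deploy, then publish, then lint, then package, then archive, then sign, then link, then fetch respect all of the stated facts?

The constraints require link before package, but in the proposed sequence package appears ahead of link. That one violation is enough.

no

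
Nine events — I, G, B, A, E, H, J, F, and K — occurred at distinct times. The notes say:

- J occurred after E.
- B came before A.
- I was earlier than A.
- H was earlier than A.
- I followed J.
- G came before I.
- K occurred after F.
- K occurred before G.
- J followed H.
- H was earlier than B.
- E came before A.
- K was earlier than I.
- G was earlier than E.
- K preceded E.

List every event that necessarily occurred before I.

Directly stated before I: G, J, and K.
E reaches I via E → J → I.
F reaches I via F → K → I.
H reaches I via H → J → I.
No chain forces A (or any of the others) ahead of I.

E, F, G, H, J, K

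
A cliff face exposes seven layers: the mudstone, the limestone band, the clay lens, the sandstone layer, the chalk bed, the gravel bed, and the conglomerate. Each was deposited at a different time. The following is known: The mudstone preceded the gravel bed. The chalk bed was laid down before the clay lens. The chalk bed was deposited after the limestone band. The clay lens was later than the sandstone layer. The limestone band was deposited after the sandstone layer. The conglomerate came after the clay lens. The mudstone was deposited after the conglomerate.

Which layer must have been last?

Every other layer has a chain of constraints placing it before the gravel bed, so the gravel bed is last.

the gravel bed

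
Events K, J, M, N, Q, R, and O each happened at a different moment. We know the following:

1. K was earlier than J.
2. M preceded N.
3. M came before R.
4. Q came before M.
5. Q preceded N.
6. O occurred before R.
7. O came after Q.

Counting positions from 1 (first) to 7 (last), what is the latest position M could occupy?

5

M must come before N and R — 2 events forced after it.
Everything else can be placed before M in some valid order, so M can sit as late as position 7 − 2 = 5.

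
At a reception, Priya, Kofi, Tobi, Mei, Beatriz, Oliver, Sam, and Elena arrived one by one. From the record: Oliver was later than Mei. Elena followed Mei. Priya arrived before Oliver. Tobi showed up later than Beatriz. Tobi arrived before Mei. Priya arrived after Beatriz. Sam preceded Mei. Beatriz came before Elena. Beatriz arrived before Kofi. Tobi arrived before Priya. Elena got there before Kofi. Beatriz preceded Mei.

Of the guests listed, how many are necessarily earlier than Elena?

4

Directly stated before Elena: Beatriz and Mei.
Sam reaches Elena via Sam → Mei → Elena.
Tobi reaches Elena via Tobi → Mei → Elena.
That's Beatriz, Mei, Sam, and Tobi — 4 in all.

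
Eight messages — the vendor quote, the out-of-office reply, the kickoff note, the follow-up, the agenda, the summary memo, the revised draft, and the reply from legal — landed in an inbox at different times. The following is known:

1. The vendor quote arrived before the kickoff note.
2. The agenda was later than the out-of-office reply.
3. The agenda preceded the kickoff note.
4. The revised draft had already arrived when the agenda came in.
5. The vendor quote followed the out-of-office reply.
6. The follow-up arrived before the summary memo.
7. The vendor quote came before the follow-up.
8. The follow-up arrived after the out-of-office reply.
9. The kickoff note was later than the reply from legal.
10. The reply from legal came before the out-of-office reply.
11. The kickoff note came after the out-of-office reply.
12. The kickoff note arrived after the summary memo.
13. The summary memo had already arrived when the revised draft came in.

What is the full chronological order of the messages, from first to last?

the reply from legal, the out-of-office reply, the vendor quote, the follow-up, the summary memo, the revised draft, the agenda, the kickoff note

The constraints fix every adjacent pair, so only one ordering works:
the reply from legal → the out-of-office reply → the vendor quote → the follow-up → the summary memo → the revised draft → the agenda → the kickoff note.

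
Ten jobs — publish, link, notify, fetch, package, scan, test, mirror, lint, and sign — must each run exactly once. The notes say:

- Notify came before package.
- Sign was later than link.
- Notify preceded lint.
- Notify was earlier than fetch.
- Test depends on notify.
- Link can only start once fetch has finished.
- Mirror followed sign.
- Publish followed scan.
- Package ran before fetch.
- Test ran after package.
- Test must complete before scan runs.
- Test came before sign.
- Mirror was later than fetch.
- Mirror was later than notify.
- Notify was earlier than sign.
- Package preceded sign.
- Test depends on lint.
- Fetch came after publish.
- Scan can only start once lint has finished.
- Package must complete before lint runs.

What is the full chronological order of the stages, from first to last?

notify, package, lint, test, scan, publish, fetch, link, sign, mirror

The constraints fix every adjacent pair, so only one ordering works:
notify → package → lint → test → scan → publish → fetch → link → sign → mirror.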